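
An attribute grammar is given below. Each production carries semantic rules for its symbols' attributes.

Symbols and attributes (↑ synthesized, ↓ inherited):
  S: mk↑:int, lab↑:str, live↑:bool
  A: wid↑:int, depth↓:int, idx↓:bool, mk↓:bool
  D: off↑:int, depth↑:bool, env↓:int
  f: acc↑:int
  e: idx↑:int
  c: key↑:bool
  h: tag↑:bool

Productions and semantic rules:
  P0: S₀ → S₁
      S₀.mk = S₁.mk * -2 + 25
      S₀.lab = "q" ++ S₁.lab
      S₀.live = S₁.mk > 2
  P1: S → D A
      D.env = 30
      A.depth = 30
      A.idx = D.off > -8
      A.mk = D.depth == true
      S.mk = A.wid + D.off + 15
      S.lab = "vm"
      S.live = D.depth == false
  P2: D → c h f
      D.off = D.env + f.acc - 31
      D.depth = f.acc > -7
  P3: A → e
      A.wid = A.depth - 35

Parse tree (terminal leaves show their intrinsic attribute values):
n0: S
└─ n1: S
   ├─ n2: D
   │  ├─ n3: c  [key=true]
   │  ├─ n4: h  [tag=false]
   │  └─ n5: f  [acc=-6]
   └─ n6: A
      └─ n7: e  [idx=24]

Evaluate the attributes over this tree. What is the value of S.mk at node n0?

19

1. n2.env = 30  [30]
2. n3.key = true  [terminal]
3. n4.tag = false  [terminal]
4. n5.acc = -6  [terminal]
5. n2.off = -7  [D.env + f.acc - 31]
6. n2.depth = true  [f.acc > -7]
7. n6.depth = 30  [30]
8. n6.idx = true  [D.off > -8]
9. n6.mk = true  [D.depth == true]
10. n7.idx = 24  [terminal]
11. n6.wid = -5  [A.depth - 35]
12. n1.mk = 3  [A.wid + D.off + 15]
13. n1.lab = "vm"  ["vm"]
14. n1.live = false  [D.depth == false]
15. n0.mk = 19  [S₁.mk * -2 + 25]
16. n0.lab = "qvm"  ["q" ++ S₁.lab]
17. n0.live = true  [S₁.mk > 2]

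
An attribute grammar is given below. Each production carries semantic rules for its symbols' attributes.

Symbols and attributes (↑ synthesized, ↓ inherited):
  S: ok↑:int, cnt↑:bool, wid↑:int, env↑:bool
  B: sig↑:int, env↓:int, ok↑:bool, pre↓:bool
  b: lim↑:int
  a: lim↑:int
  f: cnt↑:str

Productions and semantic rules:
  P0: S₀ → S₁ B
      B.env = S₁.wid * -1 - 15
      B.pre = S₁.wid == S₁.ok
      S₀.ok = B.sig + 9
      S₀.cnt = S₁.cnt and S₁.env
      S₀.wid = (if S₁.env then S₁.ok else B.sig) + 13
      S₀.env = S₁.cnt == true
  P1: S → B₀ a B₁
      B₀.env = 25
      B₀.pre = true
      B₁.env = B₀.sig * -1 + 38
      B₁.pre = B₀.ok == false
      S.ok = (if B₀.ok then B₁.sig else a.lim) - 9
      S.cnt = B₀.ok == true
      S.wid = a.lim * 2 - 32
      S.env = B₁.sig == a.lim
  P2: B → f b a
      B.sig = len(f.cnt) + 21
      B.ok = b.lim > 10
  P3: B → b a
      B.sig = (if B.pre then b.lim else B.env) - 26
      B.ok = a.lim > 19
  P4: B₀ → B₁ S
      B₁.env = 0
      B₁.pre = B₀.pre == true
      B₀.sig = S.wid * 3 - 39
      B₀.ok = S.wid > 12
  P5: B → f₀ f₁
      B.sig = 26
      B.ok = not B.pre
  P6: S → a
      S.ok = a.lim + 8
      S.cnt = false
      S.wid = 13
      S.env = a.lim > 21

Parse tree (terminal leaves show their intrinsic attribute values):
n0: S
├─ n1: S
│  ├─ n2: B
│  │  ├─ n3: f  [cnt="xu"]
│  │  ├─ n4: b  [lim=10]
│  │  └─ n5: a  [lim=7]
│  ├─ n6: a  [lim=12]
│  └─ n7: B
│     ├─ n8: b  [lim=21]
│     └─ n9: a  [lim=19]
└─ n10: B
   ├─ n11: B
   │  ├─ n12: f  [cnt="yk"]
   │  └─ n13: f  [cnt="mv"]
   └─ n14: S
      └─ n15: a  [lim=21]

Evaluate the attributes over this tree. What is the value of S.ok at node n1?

1. n2.env = 25  [25]
2. n2.pre = true  [true]
3. n3.cnt = "xu"  [terminal]
4. n4.lim = 10  [terminal]
5. n5.lim = 7  [terminal]
6. n2.sig = 23  [len(f.cnt) + 21]
7. n2.ok = false  [b.lim > 10]
8. n6.lim = 12  [terminal]
9. n7.env = 15  [B₀.sig * -1 + 38]
10. n7.pre = true  [B₀.ok == false]
11. n8.lim = 21  [terminal]
12. n9.lim = 19  [terminal]
13. n7.sig = -5  [(if B.pre then b.lim else B.env) - 26]
14. n7.ok = false  [a.lim > 19]
15. n1.ok = 3  [(if B₀.ok then B₁.sig else a.lim) - 9]
16. n1.cnt = false  [B₀.ok == true]
17. n1.wid = -8  [a.lim * 2 - 32]
18. n1.env = false  [B₁.sig == a.lim]
19. n10.env = -7  [S₁.wid * -1 - 15]
20. n10.pre = false  [S₁.wid == S₁.ok]
21. n11.env = 0  [0]
22. n11.pre = false  [B₀.pre == true]
23. n12.cnt = "yk"  [terminal]
24. n13.cnt = "mv"  [terminal]
25. n11.sig = 26  [26]
26. n11.ok = true  [not B.pre]
27. n15.lim = 21  [terminal]
28. n14.ok = 29  [a.lim + 8]
29. n14.cnt = false  [false]
30. n14.wid = 13  [13]
31. n14.env = false  [a.lim > 21]
32. n10.sig = 0  [S.wid * 3 - 39]
33. n10.ok = true  [S.wid > 12]
34. n0.ok = 9  [B.sig + 9]
35. n0.cnt = false  [S₁.cnt and S₁.env]
36. n0.wid = 13  [(if S₁.env then S₁.ok else B.sig) + 13]
37. n0.env = false  [S₁.cnt == true]

3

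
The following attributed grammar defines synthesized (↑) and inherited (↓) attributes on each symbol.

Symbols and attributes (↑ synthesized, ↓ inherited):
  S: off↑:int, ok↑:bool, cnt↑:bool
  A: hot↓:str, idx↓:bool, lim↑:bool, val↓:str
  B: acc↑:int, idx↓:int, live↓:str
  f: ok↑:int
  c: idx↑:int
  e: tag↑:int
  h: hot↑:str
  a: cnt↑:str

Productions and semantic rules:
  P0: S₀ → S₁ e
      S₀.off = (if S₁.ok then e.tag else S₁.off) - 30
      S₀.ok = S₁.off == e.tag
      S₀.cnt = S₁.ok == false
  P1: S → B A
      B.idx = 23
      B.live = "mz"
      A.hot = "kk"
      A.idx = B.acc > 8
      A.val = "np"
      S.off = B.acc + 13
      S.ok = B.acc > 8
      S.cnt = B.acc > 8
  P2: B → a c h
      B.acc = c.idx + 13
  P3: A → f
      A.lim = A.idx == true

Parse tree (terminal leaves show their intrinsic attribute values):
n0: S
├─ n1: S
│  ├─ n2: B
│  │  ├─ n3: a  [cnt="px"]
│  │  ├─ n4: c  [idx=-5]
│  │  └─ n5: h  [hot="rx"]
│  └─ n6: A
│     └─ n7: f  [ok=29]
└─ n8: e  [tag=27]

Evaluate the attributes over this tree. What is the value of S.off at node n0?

-9

1. n2.idx = 23  [23]
2. n2.live = "mz"  ["mz"]
3. n3.cnt = "px"  [terminal]
4. n4.idx = -5  [terminal]
5. n5.hot = "rx"  [terminal]
6. n2.acc = 8  [c.idx + 13]
7. n6.hot = "kk"  ["kk"]
8. n6.idx = false  [B.acc > 8]
9. n6.val = "np"  ["np"]
10. n7.ok = 29  [terminal]
11. n6.lim = false  [A.idx == true]
12. n1.off = 21  [B.acc + 13]
13. n1.ok = false  [B.acc > 8]
14. n1.cnt = false  [B.acc > 8]
15. n8.tag = 27  [terminal]
16. n0.off = -9  [(if S₁.ok then e.tag else S₁.off) - 30]
17. n0.ok = false  [S₁.off == e.tag]
18. n0.cnt = true  [S₁.ok == false]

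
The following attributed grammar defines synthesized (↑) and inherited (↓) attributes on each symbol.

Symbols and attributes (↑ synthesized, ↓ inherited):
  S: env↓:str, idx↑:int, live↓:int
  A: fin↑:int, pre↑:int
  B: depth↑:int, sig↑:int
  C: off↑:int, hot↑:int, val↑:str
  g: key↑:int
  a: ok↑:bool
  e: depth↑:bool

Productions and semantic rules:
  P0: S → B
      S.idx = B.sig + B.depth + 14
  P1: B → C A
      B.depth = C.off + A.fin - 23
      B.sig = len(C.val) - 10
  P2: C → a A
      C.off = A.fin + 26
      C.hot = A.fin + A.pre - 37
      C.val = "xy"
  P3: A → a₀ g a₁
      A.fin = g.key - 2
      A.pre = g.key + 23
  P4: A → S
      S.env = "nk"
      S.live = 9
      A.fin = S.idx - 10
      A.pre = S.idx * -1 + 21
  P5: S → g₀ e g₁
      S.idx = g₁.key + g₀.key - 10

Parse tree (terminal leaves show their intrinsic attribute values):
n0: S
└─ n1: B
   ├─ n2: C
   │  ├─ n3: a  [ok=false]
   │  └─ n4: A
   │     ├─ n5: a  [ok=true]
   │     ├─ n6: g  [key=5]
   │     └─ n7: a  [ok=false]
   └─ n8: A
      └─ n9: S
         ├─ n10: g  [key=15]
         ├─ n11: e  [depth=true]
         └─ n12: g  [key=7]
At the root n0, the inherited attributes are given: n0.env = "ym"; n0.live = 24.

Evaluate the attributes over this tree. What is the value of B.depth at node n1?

8

1. n0.env = "ym"  [given at root]
2. n0.live = 24  [given at root]
3. n3.ok = false  [terminal]
4. n5.ok = true  [terminal]
5. n6.key = 5  [terminal]
6. n7.ok = false  [terminal]
7. n4.fin = 3  [g.key - 2]
8. n4.pre = 28  [g.key + 23]
9. n2.off = 29  [A.fin + 26]
10. n2.hot = -6  [A.fin + A.pre - 37]
11. n2.val = "xy"  ["xy"]
12. n9.env = "nk"  ["nk"]
13. n9.live = 9  [9]
14. n10.key = 15  [terminal]
15. n11.depth = true  [terminal]
16. n12.key = 7  [terminal]
17. n9.idx = 12  [g₁.key + g₀.key - 10]
18. n8.fin = 2  [S.idx - 10]
19. n8.pre = 9  [S.idx * -1 + 21]
20. n1.depth = 8  [C.off + A.fin - 23]
21. n1.sig = -8  [len(C.val) - 10]
22. n0.idx = 14  [B.sig + B.depth + 14]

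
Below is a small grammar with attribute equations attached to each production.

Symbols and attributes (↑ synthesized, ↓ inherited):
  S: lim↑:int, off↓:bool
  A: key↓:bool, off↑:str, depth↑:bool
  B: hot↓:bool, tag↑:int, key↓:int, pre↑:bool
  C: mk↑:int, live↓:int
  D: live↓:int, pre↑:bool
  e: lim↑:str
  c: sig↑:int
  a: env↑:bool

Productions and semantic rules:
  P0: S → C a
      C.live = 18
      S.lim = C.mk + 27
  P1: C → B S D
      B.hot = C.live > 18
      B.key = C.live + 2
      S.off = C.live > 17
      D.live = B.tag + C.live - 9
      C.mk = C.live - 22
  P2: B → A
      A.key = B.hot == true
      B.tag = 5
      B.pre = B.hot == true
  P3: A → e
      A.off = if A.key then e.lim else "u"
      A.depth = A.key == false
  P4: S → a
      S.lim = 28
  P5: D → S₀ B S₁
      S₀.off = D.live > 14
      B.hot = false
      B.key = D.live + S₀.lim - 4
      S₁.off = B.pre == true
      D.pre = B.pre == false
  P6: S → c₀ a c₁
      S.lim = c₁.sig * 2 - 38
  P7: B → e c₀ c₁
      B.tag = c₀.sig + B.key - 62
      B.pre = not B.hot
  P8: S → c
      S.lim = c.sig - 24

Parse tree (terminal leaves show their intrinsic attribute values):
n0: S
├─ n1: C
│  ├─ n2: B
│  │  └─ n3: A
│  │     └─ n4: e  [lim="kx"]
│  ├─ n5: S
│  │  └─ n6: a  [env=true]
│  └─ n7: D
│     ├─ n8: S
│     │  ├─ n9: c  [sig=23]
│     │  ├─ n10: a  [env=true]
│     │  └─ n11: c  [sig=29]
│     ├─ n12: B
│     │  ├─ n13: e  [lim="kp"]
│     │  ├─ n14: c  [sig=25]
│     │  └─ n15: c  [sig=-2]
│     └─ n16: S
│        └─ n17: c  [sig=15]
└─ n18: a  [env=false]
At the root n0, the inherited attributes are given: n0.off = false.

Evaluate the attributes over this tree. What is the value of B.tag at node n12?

-7

1. n0.off = false  [given at root]
2. n1.live = 18  [18]
3. n2.hot = false  [C.live > 18]
4. n2.key = 20  [C.live + 2]
5. n3.key = false  [B.hot == true]
6. n4.lim = "kx"  [terminal]
7. n3.off = "u"  [if A.key then e.lim else "u"]
8. n3.depth = true  [A.key == false]
9. n2.tag = 5  [5]
10. n2.pre = false  [B.hot == true]
11. n5.off = true  [C.live > 17]
12. n6.env = true  [terminal]
13. n5.lim = 28  [28]
14. n7.live = 14  [B.tag + C.live - 9]
15. n8.off = false  [D.live > 14]
16. n9.sig = 23  [terminal]
17. n10.env = true  [terminal]
18. n11.sig = 29  [terminal]
19. n8.lim = 20  [c₁.sig * 2 - 38]
20. n12.hot = false  [false]
21. n12.key = 30  [D.live + S₀.lim - 4]
22. n13.lim = "kp"  [terminal]
23. n14.sig = 25  [terminal]
24. n15.sig = -2  [terminal]
25. n12.tag = -7  [c₀.sig + B.key - 62]
26. n12.pre = true  [not B.hot]
27. n16.off = true  [B.pre == true]
28. n17.sig = 15  [terminal]
29. n16.lim = -9  [c.sig - 24]
30. n7.pre = false  [B.pre == false]
31. n1.mk = -4  [C.live - 22]
32. n18.env = false  [terminal]
33. n0.lim = 23  [C.mk + 27]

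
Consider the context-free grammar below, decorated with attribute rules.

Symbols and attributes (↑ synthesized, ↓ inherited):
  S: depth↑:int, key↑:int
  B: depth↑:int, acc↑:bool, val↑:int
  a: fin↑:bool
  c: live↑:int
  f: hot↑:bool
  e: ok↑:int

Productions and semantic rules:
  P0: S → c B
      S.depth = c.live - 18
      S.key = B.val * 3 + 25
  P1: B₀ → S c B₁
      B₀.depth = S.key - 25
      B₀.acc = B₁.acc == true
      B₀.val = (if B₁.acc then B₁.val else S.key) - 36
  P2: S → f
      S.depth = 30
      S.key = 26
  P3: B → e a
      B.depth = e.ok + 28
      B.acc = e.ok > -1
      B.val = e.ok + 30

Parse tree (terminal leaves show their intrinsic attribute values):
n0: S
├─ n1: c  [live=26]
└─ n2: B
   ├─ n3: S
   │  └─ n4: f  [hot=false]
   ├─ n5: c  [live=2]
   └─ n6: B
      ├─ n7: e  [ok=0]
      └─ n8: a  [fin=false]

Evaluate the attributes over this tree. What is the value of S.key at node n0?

7

1. n1.live = 26  [terminal]
2. n4.hot = false  [terminal]
3. n3.depth = 30  [30]
4. n3.key = 26  [26]
5. n5.live = 2  [terminal]
6. n7.ok = 0  [terminal]
7. n8.fin = false  [terminal]
8. n6.depth = 28  [e.ok + 28]
9. n6.acc = true  [e.ok > -1]
10. n6.val = 30  [e.ok + 30]
11. n2.depth = 1  [S.key - 25]
12. n2.acc = true  [B₁.acc == true]
13. n2.val = -6  [(if B₁.acc then B₁.val else S.key) - 36]
14. n0.depth = 8  [c.live - 18]
15. n0.key = 7  [B.val * 3 + 25]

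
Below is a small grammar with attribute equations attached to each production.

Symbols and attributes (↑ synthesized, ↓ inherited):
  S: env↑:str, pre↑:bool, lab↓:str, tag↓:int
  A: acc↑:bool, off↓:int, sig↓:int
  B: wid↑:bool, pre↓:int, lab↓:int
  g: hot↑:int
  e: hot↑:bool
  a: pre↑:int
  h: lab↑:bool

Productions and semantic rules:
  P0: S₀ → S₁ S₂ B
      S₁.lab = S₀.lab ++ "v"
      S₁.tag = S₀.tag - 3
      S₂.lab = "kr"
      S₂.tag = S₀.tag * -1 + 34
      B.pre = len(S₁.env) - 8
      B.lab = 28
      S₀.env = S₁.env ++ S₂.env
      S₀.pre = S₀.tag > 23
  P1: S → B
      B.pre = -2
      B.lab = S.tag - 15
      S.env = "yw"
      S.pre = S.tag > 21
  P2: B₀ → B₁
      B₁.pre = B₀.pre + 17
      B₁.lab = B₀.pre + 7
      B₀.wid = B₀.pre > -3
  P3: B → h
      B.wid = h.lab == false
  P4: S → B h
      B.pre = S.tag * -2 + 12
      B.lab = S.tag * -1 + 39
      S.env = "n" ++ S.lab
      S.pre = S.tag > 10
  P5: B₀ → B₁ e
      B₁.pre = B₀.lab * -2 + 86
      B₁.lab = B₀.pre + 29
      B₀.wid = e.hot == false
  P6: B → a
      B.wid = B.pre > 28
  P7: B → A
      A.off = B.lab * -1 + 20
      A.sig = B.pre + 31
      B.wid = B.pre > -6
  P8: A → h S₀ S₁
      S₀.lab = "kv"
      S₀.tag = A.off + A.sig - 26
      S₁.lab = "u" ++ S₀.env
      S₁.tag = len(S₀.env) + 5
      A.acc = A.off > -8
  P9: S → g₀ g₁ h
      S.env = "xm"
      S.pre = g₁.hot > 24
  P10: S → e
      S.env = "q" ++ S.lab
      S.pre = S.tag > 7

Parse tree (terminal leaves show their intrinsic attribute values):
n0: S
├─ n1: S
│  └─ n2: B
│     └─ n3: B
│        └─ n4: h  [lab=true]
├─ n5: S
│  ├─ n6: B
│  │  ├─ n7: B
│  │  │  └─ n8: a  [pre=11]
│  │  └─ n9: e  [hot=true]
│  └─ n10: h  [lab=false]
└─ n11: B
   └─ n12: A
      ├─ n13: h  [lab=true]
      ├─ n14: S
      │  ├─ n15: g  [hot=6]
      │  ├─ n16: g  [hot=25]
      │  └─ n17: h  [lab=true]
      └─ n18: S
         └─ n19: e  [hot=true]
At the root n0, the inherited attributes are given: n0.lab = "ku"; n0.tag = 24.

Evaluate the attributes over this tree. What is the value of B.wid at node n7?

1. n0.lab = "ku"  [given at root]
2. n0.tag = 24  [given at root]
3. n1.lab = "kuv"  [S₀.lab ++ "v"]
4. n1.tag = 21  [S₀.tag - 3]
5. n2.pre = -2  [-2]
6. n2.lab = 6  [S.tag - 15]
7. n3.pre = 15  [B₀.pre + 17]
8. n3.lab = 5  [B₀.pre + 7]
9. n4.lab = true  [terminal]
10. n3.wid = false  [h.lab == false]
11. n2.wid = true  [B₀.pre > -3]
12. n1.env = "yw"  ["yw"]
13. n1.pre = false  [S.tag > 21]
14. n5.lab = "kr"  ["kr"]
15. n5.tag = 10  [S₀.tag * -1 + 34]
16. n6.pre = -8  [S.tag * -2 + 12]
17. n6.lab = 29  [S.tag * -1 + 39]
18. n7.pre = 28  [B₀.lab * -2 + 86]
19. n7.lab = 21  [B₀.pre + 29]
20. n8.pre = 11  [terminal]
21. n7.wid = false  [B.pre > 28]
22. n9.hot = true  [terminal]
23. n6.wid = false  [e.hot == false]
24. n10.lab = false  [terminal]
25. n5.env = "nkr"  ["n" ++ S.lab]
26. n5.pre = false  [S.tag > 10]
27. n11.pre = -6  [len(S₁.env) - 8]
28. n11.lab = 28  [28]
29. n12.off = -8  [B.lab * -1 + 20]
30. n12.sig = 25  [B.pre + 31]
31. n13.lab = true  [terminal]
32. n14.lab = "kv"  ["kv"]
33. n14.tag = -9  [A.off + A.sig - 26]
34. n15.hot = 6  [terminal]
35. n16.hot = 25  [terminal]
36. n17.lab = true  [terminal]
37. n14.env = "xm"  ["xm"]
38. n14.pre = true  [g₁.hot > 24]
39. n18.lab = "uxm"  ["u" ++ S₀.env]
40. n18.tag = 7  [len(S₀.env) + 5]
41. n19.hot = true  [terminal]
42. n18.env = "quxm"  ["q" ++ S.lab]
43. n18.pre = false  [S.tag > 7]
44. n12.acc = false  [A.off > -8]
45. n11.wid = false  [B.pre > -6]
46. n0.env = "ywnkr"  [S₁.env ++ S₂.env]
47. n0.pre = true  [S₀.tag > 23]

false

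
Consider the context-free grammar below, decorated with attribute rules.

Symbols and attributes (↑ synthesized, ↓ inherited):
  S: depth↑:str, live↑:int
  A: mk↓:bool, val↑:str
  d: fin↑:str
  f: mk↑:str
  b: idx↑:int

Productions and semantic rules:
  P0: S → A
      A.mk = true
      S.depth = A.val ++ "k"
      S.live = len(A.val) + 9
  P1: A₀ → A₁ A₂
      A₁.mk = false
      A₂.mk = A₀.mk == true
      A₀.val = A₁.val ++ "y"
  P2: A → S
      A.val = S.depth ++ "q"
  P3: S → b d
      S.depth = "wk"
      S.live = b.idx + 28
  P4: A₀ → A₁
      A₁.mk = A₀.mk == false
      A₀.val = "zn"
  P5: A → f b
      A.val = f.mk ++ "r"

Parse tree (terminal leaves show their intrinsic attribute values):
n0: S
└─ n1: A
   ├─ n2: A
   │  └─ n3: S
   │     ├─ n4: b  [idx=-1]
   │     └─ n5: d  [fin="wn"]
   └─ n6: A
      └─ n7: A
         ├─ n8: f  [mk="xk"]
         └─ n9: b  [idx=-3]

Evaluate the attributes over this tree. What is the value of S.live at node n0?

13

1. n1.mk = true  [true]
2. n2.mk = false  [false]
3. n4.idx = -1  [terminal]
4. n5.fin = "wn"  [terminal]
5. n3.depth = "wk"  ["wk"]
6. n3.live = 27  [b.idx + 28]
7. n2.val = "wkq"  [S.depth ++ "q"]
8. n6.mk = true  [A₀.mk == true]
9. n7.mk = false  [A₀.mk == false]
10. n8.mk = "xk"  [terminal]
11. n9.idx = -3  [terminal]
12. n7.val = "xkr"  [f.mk ++ "r"]
13. n6.val = "zn"  ["zn"]
14. n1.val = "wkqy"  [A₁.val ++ "y"]
15. n0.depth = "wkqyk"  [A.val ++ "k"]
16. n0.live = 13  [len(A.val) + 9]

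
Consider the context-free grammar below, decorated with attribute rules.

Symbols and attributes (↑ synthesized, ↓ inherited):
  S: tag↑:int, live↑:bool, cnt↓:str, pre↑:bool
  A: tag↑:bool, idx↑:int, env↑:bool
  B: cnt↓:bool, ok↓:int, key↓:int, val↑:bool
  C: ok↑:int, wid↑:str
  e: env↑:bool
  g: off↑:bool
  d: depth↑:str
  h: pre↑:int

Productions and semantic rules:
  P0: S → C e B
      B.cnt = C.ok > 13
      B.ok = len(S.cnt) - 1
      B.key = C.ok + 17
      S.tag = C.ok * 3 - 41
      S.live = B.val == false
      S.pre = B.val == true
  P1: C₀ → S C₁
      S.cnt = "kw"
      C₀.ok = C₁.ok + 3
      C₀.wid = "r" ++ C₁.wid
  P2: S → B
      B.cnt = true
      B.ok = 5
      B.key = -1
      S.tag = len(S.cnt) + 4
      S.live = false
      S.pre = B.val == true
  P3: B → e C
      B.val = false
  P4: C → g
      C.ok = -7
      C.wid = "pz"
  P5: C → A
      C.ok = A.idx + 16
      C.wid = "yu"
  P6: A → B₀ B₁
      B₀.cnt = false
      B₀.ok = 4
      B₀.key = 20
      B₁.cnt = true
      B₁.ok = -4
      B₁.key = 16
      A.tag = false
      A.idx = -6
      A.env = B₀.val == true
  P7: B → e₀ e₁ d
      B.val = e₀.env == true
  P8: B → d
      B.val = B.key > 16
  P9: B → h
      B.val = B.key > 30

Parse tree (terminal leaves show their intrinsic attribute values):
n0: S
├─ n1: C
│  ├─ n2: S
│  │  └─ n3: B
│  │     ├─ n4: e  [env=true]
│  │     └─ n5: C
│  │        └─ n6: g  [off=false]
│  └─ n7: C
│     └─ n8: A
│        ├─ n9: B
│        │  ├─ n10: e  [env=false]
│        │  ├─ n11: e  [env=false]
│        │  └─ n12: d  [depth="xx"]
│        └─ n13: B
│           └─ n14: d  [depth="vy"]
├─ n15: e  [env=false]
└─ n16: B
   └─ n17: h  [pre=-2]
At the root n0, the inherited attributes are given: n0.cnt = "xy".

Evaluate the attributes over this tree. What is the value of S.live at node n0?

1. n0.cnt = "xy"  [given at root]
2. n2.cnt = "kw"  ["kw"]
3. n3.cnt = true  [true]
4. n3.ok = 5  [5]
5. n3.key = -1  [-1]
6. n4.env = true  [terminal]
7. n6.off = false  [terminal]
8. n5.ok = -7  [-7]
9. n5.wid = "pz"  ["pz"]
10. n3.val = false  [false]
11. n2.tag = 6  [len(S.cnt) + 4]
12. n2.live = false  [false]
13. n2.pre = false  [B.val == true]
14. n9.cnt = false  [false]
15. n9.ok = 4  [4]
16. n9.key = 20  [20]
17. n10.env = false  [terminal]
18. n11.env = false  [terminal]
19. n12.depth = "xx"  [terminal]
20. n9.val = false  [e₀.env == true]
21. n13.cnt = true  [true]
22. n13.ok = -4  [-4]
23. n13.key = 16  [16]
24. n14.depth = "vy"  [terminal]
25. n13.val = false  [B.key > 16]
26. n8.tag = false  [false]
27. n8.idx = -6  [-6]
28. n8.env = false  [B₀.val == true]
29. n7.ok = 10  [A.idx + 16]
30. n7.wid = "yu"  ["yu"]
31. n1.ok = 13  [C₁.ok + 3]
32. n1.wid = "ryu"  ["r" ++ C₁.wid]
33. n15.env = false  [terminal]
34. n16.cnt = false  [C.ok > 13]
35. n16.ok = 1  [len(S.cnt) - 1]
36. n16.key = 30  [C.ok + 17]
37. n17.pre = -2  [terminal]
38. n16.val = false  [B.key > 30]
39. n0.tag = -2  [C.ok * 3 - 41]
40. n0.live = true  [B.val == false]
41. n0.pre = false  [B.val == true]

true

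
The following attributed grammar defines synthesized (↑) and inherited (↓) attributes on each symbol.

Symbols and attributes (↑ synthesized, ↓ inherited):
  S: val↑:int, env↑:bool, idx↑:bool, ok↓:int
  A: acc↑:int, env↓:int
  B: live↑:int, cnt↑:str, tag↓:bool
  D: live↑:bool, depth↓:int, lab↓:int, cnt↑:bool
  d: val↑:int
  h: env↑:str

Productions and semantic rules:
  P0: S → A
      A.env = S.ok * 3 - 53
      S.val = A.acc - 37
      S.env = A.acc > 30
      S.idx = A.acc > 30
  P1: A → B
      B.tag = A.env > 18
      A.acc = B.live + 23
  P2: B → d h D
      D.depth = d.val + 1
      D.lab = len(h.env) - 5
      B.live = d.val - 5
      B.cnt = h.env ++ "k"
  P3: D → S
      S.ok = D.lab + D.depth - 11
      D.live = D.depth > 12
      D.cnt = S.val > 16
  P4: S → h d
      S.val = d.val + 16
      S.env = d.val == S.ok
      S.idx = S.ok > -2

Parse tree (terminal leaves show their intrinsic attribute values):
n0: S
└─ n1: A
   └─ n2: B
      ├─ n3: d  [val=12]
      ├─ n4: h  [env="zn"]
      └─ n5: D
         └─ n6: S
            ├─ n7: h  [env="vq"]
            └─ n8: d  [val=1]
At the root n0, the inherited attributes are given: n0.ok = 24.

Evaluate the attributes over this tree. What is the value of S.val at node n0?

-7

1. n0.ok = 24  [given at root]
2. n1.env = 19  [S.ok * 3 - 53]
3. n2.tag = true  [A.env > 18]
4. n3.val = 12  [terminal]
5. n4.env = "zn"  [terminal]
6. n5.depth = 13  [d.val + 1]
7. n5.lab = -3  [len(h.env) - 5]
8. n6.ok = -1  [D.lab + D.depth - 11]
9. n7.env = "vq"  [terminal]
10. n8.val = 1  [terminal]
11. n6.val = 17  [d.val + 16]
12. n6.env = false  [d.val == S.ok]
13. n6.idx = true  [S.ok > -2]
14. n5.live = true  [D.depth > 12]
15. n5.cnt = true  [S.val > 16]
16. n2.live = 7  [d.val - 5]
17. n2.cnt = "znk"  [h.env ++ "k"]
18. n1.acc = 30  [B.live + 23]
19. n0.val = -7  [A.acc - 37]
20. n0.env = false  [A.acc > 30]
21. n0.idx = false  [A.acc > 30]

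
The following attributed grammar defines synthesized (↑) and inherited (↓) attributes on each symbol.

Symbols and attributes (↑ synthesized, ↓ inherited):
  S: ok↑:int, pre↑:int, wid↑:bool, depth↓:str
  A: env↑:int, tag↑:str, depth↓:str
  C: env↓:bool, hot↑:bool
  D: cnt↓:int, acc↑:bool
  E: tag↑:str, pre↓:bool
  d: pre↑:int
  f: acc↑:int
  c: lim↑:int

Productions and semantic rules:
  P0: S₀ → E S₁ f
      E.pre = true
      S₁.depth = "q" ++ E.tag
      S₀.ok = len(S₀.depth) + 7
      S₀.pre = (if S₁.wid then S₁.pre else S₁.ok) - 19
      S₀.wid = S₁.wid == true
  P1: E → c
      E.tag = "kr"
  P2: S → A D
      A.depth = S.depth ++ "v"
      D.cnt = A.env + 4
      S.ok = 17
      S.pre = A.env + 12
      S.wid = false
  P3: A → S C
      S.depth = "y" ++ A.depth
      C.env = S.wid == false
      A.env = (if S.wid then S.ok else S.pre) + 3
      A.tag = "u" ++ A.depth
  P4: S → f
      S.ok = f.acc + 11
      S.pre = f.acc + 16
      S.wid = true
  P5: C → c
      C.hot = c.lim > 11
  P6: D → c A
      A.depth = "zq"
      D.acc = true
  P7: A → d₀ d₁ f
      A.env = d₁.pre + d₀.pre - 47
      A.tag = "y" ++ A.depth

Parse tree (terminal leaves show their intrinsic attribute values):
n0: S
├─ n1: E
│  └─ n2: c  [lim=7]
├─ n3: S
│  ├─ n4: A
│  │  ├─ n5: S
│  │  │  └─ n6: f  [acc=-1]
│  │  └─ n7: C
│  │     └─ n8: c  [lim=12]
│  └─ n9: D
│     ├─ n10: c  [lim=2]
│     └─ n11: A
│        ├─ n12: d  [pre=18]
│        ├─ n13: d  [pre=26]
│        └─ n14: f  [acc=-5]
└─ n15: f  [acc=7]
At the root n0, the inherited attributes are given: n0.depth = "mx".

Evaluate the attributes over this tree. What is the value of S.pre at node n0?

1. n0.depth = "mx"  [given at root]
2. n1.pre = true  [true]
3. n2.lim = 7  [terminal]
4. n1.tag = "kr"  ["kr"]
5. n3.depth = "qkr"  ["q" ++ E.tag]
6. n4.depth = "qkrv"  [S.depth ++ "v"]
7. n5.depth = "yqkrv"  ["y" ++ A.depth]
8. n6.acc = -1  [terminal]
9. n5.ok = 10  [f.acc + 11]
10. n5.pre = 15  [f.acc + 16]
11. n5.wid = true  [true]
12. n7.env = false  [S.wid == false]
13. n8.lim = 12  [terminal]
14. n7.hot = true  [c.lim > 11]
15. n4.env = 13  [(if S.wid then S.ok else S.pre) + 3]
16. n4.tag = "uqkrv"  ["u" ++ A.depth]
17. n9.cnt = 17  [A.env + 4]
18. n10.lim = 2  [terminal]
19. n11.depth = "zq"  ["zq"]
20. n12.pre = 18  [terminal]
21. n13.pre = 26  [terminal]
22. n14.acc = -5  [terminal]
23. n11.env = -3  [d₁.pre + d₀.pre - 47]
24. n11.tag = "yzq"  ["y" ++ A.depth]
25. n9.acc = true  [true]
26. n3.ok = 17  [17]
27. n3.pre = 25  [A.env + 12]
28. n3.wid = false  [false]
29. n15.acc = 7  [terminal]
30. n0.ok = 9  [len(S₀.depth) + 7]
31. n0.pre = -2  [(if S₁.wid then S₁.pre else S₁.ok) - 19]
32. n0.wid = false  [S₁.wid == true]

-2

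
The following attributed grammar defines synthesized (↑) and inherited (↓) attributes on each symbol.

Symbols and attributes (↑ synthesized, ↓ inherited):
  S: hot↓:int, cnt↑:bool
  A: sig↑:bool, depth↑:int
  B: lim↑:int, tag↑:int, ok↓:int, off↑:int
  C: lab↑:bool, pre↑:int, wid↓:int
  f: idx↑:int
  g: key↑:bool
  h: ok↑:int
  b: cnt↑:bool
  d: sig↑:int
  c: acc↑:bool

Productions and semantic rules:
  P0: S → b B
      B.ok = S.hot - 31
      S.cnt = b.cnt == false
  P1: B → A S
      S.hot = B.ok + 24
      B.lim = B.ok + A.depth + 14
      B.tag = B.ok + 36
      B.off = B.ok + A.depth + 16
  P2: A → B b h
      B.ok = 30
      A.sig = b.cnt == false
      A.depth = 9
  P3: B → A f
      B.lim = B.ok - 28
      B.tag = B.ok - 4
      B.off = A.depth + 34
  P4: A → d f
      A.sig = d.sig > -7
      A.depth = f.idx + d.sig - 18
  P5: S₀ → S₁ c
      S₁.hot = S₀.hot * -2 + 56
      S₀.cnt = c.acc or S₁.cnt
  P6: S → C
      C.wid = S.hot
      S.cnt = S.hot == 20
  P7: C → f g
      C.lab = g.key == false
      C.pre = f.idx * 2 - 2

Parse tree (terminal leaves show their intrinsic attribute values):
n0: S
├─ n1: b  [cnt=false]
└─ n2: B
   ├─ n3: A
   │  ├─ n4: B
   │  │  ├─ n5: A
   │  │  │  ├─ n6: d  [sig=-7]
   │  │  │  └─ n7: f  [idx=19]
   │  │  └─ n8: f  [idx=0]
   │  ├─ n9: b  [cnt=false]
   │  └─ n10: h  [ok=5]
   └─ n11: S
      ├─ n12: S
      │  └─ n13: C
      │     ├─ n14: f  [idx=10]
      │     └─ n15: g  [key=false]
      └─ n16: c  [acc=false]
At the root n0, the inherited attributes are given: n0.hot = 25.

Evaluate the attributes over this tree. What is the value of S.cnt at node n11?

true

1. n0.hot = 25  [given at root]
2. n1.cnt = false  [terminal]
3. n2.ok = -6  [S.hot - 31]
4. n4.ok = 30  [30]
5. n6.sig = -7  [terminal]
6. n7.idx = 19  [terminal]
7. n5.sig = false  [d.sig > -7]
8. n5.depth = -6  [f.idx + d.sig - 18]
9. n8.idx = 0  [terminal]
10. n4.lim = 2  [B.ok - 28]
11. n4.tag = 26  [B.ok - 4]
12. n4.off = 28  [A.depth + 34]
13. n9.cnt = false  [terminal]
14. n10.ok = 5  [terminal]
15. n3.sig = true  [b.cnt == false]
16. n3.depth = 9  [9]
17. n11.hot = 18  [B.ok + 24]
18. n12.hot = 20  [S₀.hot * -2 + 56]
19. n13.wid = 20  [S.hot]
20. n14.idx = 10  [terminal]
21. n15.key = false  [terminal]
22. n13.lab = true  [g.key == false]
23. n13.pre = 18  [f.idx * 2 - 2]
24. n12.cnt = true  [S.hot == 20]
25. n16.acc = false  [terminal]
26. n11.cnt = true  [c.acc or S₁.cnt]
27. n2.lim = 17  [B.ok + A.depth + 14]
28. n2.tag = 30  [B.ok + 36]
29. n2.off = 19  [B.ok + A.depth + 16]
30. n0.cnt = true  [b.cnt == false]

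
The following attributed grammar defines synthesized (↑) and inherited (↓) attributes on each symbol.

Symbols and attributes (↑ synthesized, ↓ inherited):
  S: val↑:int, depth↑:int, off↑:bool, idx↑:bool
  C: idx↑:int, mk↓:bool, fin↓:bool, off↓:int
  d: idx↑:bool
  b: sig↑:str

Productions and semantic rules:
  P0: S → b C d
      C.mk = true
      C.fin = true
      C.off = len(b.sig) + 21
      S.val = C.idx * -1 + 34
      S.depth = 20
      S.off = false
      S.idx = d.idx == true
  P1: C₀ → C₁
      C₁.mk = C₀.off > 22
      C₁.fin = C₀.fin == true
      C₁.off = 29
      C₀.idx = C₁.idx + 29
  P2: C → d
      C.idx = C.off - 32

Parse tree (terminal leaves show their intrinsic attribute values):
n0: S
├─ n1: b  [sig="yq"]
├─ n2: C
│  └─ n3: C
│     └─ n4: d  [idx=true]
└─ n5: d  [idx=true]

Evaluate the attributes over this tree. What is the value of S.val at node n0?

8

1. n1.sig = "yq"  [terminal]
2. n2.mk = true  [true]
3. n2.fin = true  [true]
4. n2.off = 23  [len(b.sig) + 21]
5. n3.mk = true  [C₀.off > 22]
6. n3.fin = true  [C₀.fin == true]
7. n3.off = 29  [29]
8. n4.idx = true  [terminal]
9. n3.idx = -3  [C.off - 32]
10. n2.idx = 26  [C₁.idx + 29]
11. n5.idx = true  [terminal]
12. n0.val = 8  [C.idx * -1 + 34]
13. n0.depth = 20  [20]
14. n0.off = false  [false]
15. n0.idx = true  [d.idx == true]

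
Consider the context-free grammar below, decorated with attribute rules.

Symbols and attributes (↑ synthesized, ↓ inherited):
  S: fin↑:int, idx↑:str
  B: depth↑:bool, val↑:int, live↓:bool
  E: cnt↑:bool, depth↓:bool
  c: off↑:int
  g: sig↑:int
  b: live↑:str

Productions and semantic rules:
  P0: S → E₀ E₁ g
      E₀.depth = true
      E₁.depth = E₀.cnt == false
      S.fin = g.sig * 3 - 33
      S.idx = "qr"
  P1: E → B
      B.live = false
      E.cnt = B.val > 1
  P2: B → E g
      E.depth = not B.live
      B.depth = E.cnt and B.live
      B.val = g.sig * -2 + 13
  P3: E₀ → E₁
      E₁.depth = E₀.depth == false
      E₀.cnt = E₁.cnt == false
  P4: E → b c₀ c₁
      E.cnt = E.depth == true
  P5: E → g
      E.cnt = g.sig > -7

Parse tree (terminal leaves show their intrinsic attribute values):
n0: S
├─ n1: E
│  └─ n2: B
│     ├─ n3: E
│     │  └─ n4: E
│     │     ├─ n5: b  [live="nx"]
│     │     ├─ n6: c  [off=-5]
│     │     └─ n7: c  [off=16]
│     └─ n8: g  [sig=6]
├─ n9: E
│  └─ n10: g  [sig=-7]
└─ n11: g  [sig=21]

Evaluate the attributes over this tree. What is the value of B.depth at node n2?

false

1. n1.depth = true  [true]
2. n2.live = false  [false]
3. n3.depth = true  [not B.live]
4. n4.depth = false  [E₀.depth == false]
5. n5.live = "nx"  [terminal]
6. n6.off = -5  [terminal]
7. n7.off = 16  [terminal]
8. n4.cnt = false  [E.depth == true]
9. n3.cnt = true  [E₁.cnt == false]
10. n8.sig = 6  [terminal]
11. n2.depth = false  [E.cnt and B.live]
12. n2.val = 1  [g.sig * -2 + 13]
13. n1.cnt = false  [B.val > 1]
14. n9.depth = true  [E₀.cnt == false]
15. n10.sig = -7  [terminal]
16. n9.cnt = false  [g.sig > -7]
17. n11.sig = 21  [terminal]
18. n0.fin = 30  [g.sig * 3 - 33]
19. n0.idx = "qr"  ["qr"]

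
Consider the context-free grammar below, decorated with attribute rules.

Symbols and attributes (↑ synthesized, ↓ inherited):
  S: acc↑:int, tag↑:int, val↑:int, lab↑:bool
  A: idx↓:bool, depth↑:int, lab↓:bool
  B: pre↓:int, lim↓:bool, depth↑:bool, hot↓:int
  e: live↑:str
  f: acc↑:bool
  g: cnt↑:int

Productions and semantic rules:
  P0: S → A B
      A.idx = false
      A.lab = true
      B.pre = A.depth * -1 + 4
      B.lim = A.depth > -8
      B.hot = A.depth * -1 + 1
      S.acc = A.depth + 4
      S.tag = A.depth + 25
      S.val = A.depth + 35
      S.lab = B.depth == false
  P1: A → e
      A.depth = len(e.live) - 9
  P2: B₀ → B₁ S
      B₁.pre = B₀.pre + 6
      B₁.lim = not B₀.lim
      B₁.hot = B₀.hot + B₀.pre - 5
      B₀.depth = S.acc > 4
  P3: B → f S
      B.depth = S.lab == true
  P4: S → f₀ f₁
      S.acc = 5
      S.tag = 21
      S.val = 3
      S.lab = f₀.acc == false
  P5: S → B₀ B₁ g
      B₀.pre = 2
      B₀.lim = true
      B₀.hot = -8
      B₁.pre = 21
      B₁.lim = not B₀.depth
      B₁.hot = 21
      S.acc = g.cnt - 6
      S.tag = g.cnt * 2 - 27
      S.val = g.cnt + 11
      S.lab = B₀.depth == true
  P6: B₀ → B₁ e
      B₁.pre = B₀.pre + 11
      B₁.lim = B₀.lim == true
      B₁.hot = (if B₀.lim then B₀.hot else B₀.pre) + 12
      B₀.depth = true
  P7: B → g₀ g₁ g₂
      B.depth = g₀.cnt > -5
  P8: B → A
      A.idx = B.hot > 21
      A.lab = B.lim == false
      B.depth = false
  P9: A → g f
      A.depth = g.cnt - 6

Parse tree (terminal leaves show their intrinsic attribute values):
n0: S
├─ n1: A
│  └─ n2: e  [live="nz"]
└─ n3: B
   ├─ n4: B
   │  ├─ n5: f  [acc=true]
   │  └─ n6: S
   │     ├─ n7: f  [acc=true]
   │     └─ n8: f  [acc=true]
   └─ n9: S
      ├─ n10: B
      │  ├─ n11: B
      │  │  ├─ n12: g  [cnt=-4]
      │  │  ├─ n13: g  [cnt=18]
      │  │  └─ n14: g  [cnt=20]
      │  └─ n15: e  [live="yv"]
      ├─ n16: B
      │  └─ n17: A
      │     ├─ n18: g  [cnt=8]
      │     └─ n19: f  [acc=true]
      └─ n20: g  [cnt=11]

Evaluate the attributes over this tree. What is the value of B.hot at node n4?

1. n1.idx = false  [false]
2. n1.lab = true  [true]
3. n2.live = "nz"  [terminal]
4. n1.depth = -7  [len(e.live) - 9]
5. n3.pre = 11  [A.depth * -1 + 4]
6. n3.lim = true  [A.depth > -8]
7. n3.hot = 8  [A.depth * -1 + 1]
8. n4.pre = 17  [B₀.pre + 6]
9. n4.lim = false  [not B₀.lim]
10. n4.hot = 14  [B₀.hot + B₀.pre - 5]
11. n5.acc = true  [terminal]
12. n7.acc = true  [terminal]
13. n8.acc = true  [terminal]
14. n6.acc = 5  [5]
15. n6.tag = 21  [21]
16. n6.val = 3  [3]
17. n6.lab = false  [f₀.acc == false]
18. n4.depth = false  [S.lab == true]
19. n10.pre = 2  [2]
20. n10.lim = true  [true]
21. n10.hot = -8  [-8]
22. n11.pre = 13  [B₀.pre + 11]
23. n11.lim = true  [B₀.lim == true]
24. n11.hot = 4  [(if B₀.lim then B₀.hot else B₀.pre) + 12]
25. n12.cnt = -4  [terminal]
26. n13.cnt = 18  [terminal]
27. n14.cnt = 20  [terminal]
28. n11.depth = true  [g₀.cnt > -5]
29. n15.live = "yv"  [terminal]
30. n10.depth = true  [true]
31. n16.pre = 21  [21]
32. n16.lim = false  [not B₀.depth]
33. n16.hot = 21  [21]
34. n17.idx = false  [B.hot > 21]
35. n17.lab = true  [B.lim == false]
36. n18.cnt = 8  [terminal]
37. n19.acc = true  [terminal]
38. n17.depth = 2  [g.cnt - 6]
39. n16.depth = false  [false]
40. n20.cnt = 11  [terminal]
41. n9.acc = 5  [g.cnt - 6]
42. n9.tag = -5  [g.cnt * 2 - 27]
43. n9.val = 22  [g.cnt + 11]
44. n9.lab = true  [B₀.depth == true]
45. n3.depth = true  [S.acc > 4]
46. n0.acc = -3  [A.depth + 4]
47. n0.tag = 18  [A.depth + 25]
48. n0.val = 28  [A.depth + 35]
49. n0.lab = false  [B.depth == false]

14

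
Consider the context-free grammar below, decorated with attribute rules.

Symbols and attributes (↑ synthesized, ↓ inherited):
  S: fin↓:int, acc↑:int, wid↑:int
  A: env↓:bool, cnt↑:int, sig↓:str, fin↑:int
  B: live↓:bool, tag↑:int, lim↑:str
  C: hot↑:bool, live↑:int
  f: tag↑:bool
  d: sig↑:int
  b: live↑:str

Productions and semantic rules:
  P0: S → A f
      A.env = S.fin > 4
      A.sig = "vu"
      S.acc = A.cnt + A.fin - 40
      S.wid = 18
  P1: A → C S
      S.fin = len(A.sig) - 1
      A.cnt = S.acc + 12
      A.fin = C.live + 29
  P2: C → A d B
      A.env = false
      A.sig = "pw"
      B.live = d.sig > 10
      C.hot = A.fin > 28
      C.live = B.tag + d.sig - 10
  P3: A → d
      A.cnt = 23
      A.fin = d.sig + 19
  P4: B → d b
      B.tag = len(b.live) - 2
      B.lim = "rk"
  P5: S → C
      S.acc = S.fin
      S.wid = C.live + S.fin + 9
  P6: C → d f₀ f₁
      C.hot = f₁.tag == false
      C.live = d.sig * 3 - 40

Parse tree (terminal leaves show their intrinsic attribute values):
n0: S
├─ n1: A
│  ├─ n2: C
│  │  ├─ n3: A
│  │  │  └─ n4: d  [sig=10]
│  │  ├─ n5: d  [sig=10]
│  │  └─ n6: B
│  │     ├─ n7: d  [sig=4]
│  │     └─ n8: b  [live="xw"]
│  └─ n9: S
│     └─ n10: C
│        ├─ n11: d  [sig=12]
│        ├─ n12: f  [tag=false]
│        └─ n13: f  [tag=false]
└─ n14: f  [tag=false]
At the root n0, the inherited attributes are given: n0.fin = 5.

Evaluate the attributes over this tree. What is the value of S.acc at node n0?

2

1. n0.fin = 5  [given at root]
2. n1.env = true  [S.fin > 4]
3. n1.sig = "vu"  ["vu"]
4. n3.env = false  [false]
5. n3.sig = "pw"  ["pw"]
6. n4.sig = 10  [terminal]
7. n3.cnt = 23  [23]
8. n3.fin = 29  [d.sig + 19]
9. n5.sig = 10  [terminal]
10. n6.live = false  [d.sig > 10]
11. n7.sig = 4  [terminal]
12. n8.live = "xw"  [terminal]
13. n6.tag = 0  [len(b.live) - 2]
14. n6.lim = "rk"  ["rk"]
15. n2.hot = true  [A.fin > 28]
16. n2.live = 0  [B.tag + d.sig - 10]
17. n9.fin = 1  [len(A.sig) - 1]
18. n11.sig = 12  [terminal]
19. n12.tag = false  [terminal]
20. n13.tag = false  [terminal]
21. n10.hot = true  [f₁.tag == false]
22. n10.live = -4  [d.sig * 3 - 40]
23. n9.acc = 1  [S.fin]
24. n9.wid = 6  [C.live + S.fin + 9]
25. n1.cnt = 13  [S.acc + 12]
26. n1.fin = 29  [C.live + 29]
27. n14.tag = false  [terminal]
28. n0.acc = 2  [A.cnt + A.fin - 40]
29. n0.wid = 18  [18]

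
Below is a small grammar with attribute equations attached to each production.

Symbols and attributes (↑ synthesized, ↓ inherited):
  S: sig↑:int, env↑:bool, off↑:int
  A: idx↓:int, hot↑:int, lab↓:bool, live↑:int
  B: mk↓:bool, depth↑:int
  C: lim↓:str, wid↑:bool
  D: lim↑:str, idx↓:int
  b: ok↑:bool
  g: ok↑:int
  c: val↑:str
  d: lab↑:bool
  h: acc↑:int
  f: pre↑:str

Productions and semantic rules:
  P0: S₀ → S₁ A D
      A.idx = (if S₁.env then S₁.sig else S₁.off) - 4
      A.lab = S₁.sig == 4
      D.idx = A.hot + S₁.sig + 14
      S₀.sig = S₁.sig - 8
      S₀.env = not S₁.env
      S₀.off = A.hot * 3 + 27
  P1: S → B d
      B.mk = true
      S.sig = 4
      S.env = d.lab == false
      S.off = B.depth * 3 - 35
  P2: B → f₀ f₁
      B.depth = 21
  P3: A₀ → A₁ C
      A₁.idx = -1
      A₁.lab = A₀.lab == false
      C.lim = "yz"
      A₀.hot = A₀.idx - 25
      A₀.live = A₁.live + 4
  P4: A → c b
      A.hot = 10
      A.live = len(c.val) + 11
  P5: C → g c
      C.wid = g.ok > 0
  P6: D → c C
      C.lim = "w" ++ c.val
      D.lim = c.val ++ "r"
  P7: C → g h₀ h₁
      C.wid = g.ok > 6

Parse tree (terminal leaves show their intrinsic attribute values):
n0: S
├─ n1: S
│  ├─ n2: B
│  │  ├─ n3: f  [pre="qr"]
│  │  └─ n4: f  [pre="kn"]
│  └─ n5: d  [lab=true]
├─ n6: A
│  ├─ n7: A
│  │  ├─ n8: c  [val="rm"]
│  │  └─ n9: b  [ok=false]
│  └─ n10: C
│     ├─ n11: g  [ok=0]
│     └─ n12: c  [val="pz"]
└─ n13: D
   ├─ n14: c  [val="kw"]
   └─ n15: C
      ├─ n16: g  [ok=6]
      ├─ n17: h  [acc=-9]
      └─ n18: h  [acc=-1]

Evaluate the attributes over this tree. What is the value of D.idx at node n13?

17

1. n2.mk = true  [true]
2. n3.pre = "qr"  [terminal]
3. n4.pre = "kn"  [terminal]
4. n2.depth = 21  [21]
5. n5.lab = true  [terminal]
6. n1.sig = 4  [4]
7. n1.env = false  [d.lab == false]
8. n1.off = 28  [B.depth * 3 - 35]
9. n6.idx = 24  [(if S₁.env then S₁.sig else S₁.off) - 4]
10. n6.lab = true  [S₁.sig == 4]
11. n7.idx = -1  [-1]
12. n7.lab = false  [A₀.lab == false]
13. n8.val = "rm"  [terminal]
14. n9.ok = false  [terminal]
15. n7.hot = 10  [10]
16. n7.live = 13  [len(c.val) + 11]
17. n10.lim = "yz"  ["yz"]
18. n11.ok = 0  [terminal]
19. n12.val = "pz"  [terminal]
20. n10.wid = false  [g.ok > 0]
21. n6.hot = -1  [A₀.idx - 25]
22. n6.live = 17  [A₁.live + 4]
23. n13.idx = 17  [A.hot + S₁.sig + 14]
24. n14.val = "kw"  [terminal]
25. n15.lim = "wkw"  ["w" ++ c.val]
26. n16.ok = 6  [terminal]
27. n17.acc = -9  [terminal]
28. n18.acc = -1  [terminal]
29. n15.wid = false  [g.ok > 6]
30. n13.lim = "kwr"  [c.val ++ "r"]
31. n0.sig = -4  [S₁.sig - 8]
32. n0.env = true  [not S₁.env]
33. n0.off = 24  [A.hot * 3 + 27]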